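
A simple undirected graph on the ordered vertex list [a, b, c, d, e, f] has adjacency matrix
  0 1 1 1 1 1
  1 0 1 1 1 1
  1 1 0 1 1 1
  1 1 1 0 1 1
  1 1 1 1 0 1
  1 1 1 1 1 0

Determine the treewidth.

A width-5 tree decomposition is:
Bags: B1 = {a, b, c, d, e, f}
Tree: (single bag)
A single bag containing all 6 vertices is trivially a valid decomposition of width 5. Conversely, {a, b, c, d, e, f} is a clique of size 6, and the vertices of any clique must share a bag in every tree decomposition; so some bag has ≥ 6 vertices and tw(G) ≥ 5. Therefore the treewidth is 5.

5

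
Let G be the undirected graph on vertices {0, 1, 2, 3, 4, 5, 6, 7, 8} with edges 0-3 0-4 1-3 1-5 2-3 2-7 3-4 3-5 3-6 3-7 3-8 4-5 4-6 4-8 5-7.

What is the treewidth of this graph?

A width-2 tree decomposition is:
Bags: B1 = {3, 4, 5}  B2 = {3, 5, 7}  B3 = {3, 4, 6}  B4 = {3, 4, 8}  B5 = {2, 3, 7}  B6 = {0, 3, 4}  B7 = {1, 3, 5}
Tree: B1–B2, B1–B3, B3–B4, B2–B5, B4–B6, B2–B7
Every bag has size at most 3, so the width is 3 − 1 = 2 and tw(G) ≤ 2. For the lower bound, the 3 vertices {1, 3, 5} are pairwise adjacent, and any tree decomposition puts a clique entirely inside one bag — forcing width ≥ 2. Hence tw(G) = 2 exactly.

2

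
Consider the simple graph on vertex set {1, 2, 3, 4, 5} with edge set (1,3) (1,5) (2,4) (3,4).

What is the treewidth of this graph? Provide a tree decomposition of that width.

Treewidth 1.
One optimal decomposition is:
Bags: B1 = {1, 5}  B2 = {1, 3}  B3 = {3, 4}  B4 = {2, 4}
Tree: B1–B2, B2–B3, B3–B4

Each bag holds 2 vertices, so the decomposition has width 1, which upper-bounds the treewidth. Since G has at least one edge (e.g. 5–1), it is not an edgeless graph, so tw(G) ≥ 1. Hence tw(G) = 1 exactly.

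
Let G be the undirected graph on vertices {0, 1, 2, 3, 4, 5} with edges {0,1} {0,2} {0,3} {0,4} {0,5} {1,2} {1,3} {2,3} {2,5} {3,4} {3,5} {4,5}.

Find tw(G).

A width-3 tree decomposition is:
Bags: B1 = {0, 3, 4, 5}  B2 = {0, 2, 3, 5}  B3 = {0, 1, 2, 3}
Tree: B1–B2, B2–B3
The largest bag has 4 vertices, giving width 3; this decomposition certifies tw(G) ≤ 3. Conversely, {0, 1, 2, 3} is a clique of size 4, and the vertices of any clique must share a bag in every tree decomposition; so some bag has ≥ 4 vertices and tw(G) ≥ 3. Therefore the treewidth is 3.

3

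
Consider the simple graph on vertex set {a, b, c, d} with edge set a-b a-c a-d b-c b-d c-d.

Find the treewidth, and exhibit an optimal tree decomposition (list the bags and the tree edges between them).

Treewidth 3.
One such decomposition:
Bags: B1 = {a, b, c, d}
Tree: (single bag)

A single bag containing all 4 vertices is trivially a valid decomposition of width 3. For the lower bound, the 4 vertices {a, b, c, d} are pairwise adjacent, and any tree decomposition puts a clique entirely inside one bag — forcing width ≥ 3. Hence tw(G) = 3 exactly.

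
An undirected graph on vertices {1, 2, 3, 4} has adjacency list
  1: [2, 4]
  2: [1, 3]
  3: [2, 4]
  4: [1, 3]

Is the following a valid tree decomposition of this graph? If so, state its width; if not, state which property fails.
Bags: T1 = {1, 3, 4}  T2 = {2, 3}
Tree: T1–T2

No — edge (1,2) lies in no bag.

A tree decomposition must satisfy three properties: every vertex lies in some bag; for every edge, both endpoints lie together in some bag; and for every vertex, the bags containing it form a connected subtree. Here edge (1,2) lies in no bag, so the decomposition is invalid.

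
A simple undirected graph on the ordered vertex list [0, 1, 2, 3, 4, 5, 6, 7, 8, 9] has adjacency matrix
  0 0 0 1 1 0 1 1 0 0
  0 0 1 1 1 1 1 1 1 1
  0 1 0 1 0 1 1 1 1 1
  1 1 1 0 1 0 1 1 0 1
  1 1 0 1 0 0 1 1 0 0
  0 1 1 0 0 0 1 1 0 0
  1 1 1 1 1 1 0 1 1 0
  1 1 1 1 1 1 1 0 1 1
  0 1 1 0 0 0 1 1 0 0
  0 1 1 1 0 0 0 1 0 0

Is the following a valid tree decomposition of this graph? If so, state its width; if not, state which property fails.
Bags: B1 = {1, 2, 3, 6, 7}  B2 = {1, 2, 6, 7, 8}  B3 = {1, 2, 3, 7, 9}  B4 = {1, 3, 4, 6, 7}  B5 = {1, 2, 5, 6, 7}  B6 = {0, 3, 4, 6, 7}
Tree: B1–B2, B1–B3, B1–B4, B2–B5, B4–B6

Yes; width 4.

Checking the three conditions: (i) the bags cover all of {0, 1, 2, 3, 4, 5, 6, 7, 8, 9}; (ii) for each edge, some bag contains both endpoints; (iii) the bags containing any fixed vertex form a subtree. All hold, so the decomposition is valid with width 5 − 1 = 4.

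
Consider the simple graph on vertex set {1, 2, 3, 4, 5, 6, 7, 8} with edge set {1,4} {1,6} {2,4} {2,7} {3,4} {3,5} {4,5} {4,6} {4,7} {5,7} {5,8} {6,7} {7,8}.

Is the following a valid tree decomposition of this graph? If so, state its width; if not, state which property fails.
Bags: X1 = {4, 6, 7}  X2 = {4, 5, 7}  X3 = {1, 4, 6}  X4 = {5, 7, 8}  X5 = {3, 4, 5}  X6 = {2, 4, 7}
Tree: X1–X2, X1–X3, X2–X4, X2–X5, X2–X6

Every vertex of G appears in some bag (union = {1, 2, 3, 4, 5, 6, 7, 8}); every edge is covered by a bag; and for each vertex v the set of bags containing v is connected in the bag tree. The decomposition is therefore valid. The largest bag has 3 vertices, so the width is 2.

Yes; width 2.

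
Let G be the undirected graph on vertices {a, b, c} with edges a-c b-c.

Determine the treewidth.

A width-1 tree decomposition is:
Bags: B1 = {b, c}  B2 = {a, c}
Tree: B1–B2
The largest bag has 2 vertices, giving width 1; this decomposition certifies tw(G) ≤ 1. G has an edge, so its treewidth is at least 1. Combining the bounds, tw(G) = 1.

1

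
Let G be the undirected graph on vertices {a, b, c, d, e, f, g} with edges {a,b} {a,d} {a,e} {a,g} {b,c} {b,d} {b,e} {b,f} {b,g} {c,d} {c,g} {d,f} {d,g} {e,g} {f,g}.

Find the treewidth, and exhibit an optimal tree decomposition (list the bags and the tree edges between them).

Treewidth 3.
One optimal decomposition is:
Bags: B1 = {b, d, f, g}  B2 = {a, b, d, g}  B3 = {a, b, e, g}  B4 = {b, c, d, g}
Tree: B1–B2, B2–B3, B2–B4

The largest bag has 4 vertices, giving width 3; this decomposition certifies tw(G) ≤ 3. For the lower bound, the 4 vertices {b, d, f, g} are pairwise adjacent, and any tree decomposition puts a clique entirely inside one bag — forcing width ≥ 3. Hence tw(G) = 3 exactly.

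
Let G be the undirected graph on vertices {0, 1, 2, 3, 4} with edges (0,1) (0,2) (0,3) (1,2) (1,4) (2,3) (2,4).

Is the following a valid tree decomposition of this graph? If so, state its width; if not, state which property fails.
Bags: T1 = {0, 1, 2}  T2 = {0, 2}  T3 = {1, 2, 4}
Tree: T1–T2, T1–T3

No — vertex 3 appears in no bag.

A tree decomposition must satisfy three properties: every vertex lies in some bag; for every edge, both endpoints lie together in some bag; and for every vertex, the bags containing it form a connected subtree. Here vertex 3 appears in no bag, so the decomposition is invalid.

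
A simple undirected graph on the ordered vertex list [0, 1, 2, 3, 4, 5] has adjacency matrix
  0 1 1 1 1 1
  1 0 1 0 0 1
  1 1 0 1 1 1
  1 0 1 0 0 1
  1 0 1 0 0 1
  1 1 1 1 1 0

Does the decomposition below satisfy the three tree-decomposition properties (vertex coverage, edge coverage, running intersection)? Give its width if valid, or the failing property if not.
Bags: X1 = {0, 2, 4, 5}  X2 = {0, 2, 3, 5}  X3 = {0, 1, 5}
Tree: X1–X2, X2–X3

No — edge (2,1) lies in no bag.

A tree decomposition must satisfy three properties: every vertex lies in some bag; for every edge, both endpoints lie together in some bag; and for every vertex, the bags containing it form a connected subtree. Here edge (2,1) lies in no bag, so the decomposition is invalid.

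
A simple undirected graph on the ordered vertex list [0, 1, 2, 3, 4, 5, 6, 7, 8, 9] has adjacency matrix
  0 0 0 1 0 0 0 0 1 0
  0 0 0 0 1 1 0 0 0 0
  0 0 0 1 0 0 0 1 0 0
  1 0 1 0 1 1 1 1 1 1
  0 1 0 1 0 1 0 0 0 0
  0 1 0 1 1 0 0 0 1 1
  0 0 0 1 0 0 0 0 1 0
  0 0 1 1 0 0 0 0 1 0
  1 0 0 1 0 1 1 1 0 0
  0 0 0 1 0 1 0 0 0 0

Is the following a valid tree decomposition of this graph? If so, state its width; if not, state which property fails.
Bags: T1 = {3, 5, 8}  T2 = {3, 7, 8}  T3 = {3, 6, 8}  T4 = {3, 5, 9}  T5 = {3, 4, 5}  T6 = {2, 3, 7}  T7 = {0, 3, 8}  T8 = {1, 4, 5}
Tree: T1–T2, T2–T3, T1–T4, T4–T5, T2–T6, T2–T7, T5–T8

Every vertex of G appears in some bag (union = {0, 1, 2, 3, 4, 5, 6, 7, 8, 9}); every edge is covered by a bag; and for each vertex v the set of bags containing v is connected in the bag tree. The decomposition is therefore valid. The largest bag has 3 vertices, so the width is 2.

Yes; width 2.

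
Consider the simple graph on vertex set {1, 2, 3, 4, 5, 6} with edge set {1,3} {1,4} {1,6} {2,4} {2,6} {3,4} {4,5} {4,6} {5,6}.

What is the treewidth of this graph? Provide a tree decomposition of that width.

Treewidth 2.
Bags: B1 = {1, 4, 6}  B2 = {2, 4, 6}  B3 = {4, 5, 6}  B4 = {1, 3, 4}
Tree: B1–B2, B2–B3, B1–B4

The largest bag has 3 vertices, giving width 2; this decomposition certifies tw(G) ≤ 2. Conversely, {1, 3, 4} is a clique of size 3, and the vertices of any clique must share a bag in every tree decomposition; so some bag has ≥ 3 vertices and tw(G) ≥ 2. The upper and lower bounds meet at 2, so that is the treewidth.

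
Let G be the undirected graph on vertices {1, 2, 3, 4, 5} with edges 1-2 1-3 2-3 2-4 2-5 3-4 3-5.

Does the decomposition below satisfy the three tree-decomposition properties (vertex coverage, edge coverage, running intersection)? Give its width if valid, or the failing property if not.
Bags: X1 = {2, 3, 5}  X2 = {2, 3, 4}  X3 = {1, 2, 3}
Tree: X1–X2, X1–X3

Yes; width 2.

Checking the three conditions: (i) the bags cover all of {1, 2, 3, 4, 5}; (ii) for each edge, some bag contains both endpoints; (iii) the bags containing any fixed vertex form a subtree. All hold, so the decomposition is valid with width 3 − 1 = 2.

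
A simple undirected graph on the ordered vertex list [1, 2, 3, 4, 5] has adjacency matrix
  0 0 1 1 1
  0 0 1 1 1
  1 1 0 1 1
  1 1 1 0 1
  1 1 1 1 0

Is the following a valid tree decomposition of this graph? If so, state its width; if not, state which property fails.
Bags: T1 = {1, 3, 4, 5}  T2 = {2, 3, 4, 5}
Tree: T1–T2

Every vertex of G appears in some bag (union = {1, 2, 3, 4, 5}); every edge is covered by a bag; and for each vertex v the set of bags containing v is connected in the bag tree. The decomposition is therefore valid. The largest bag has 4 vertices, so the width is 3.

Yes; width 3.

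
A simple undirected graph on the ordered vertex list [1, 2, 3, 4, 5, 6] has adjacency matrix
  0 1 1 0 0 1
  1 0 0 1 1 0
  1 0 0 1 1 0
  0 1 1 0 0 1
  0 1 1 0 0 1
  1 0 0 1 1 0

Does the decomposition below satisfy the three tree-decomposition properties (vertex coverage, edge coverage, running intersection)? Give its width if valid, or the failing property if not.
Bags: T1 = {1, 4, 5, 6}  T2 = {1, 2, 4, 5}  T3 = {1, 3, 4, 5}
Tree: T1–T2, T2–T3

Yes; width 3.

Checking the three conditions: (i) the bags cover all of {1, 2, 3, 4, 5, 6}; (ii) for each edge, some bag contains both endpoints; (iii) the bags containing any fixed vertex form a subtree. All hold, so the decomposition is valid with width 4 − 1 = 3.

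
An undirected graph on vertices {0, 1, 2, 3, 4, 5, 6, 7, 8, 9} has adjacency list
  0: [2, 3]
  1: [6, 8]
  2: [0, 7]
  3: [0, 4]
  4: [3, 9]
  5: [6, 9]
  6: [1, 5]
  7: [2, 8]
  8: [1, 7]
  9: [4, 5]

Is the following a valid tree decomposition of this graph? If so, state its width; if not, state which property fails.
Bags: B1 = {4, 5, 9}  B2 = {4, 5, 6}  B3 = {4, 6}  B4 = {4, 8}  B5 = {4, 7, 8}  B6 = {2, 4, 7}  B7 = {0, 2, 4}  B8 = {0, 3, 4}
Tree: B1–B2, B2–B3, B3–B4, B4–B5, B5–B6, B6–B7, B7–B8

No — vertex 1 appears in no bag.

A tree decomposition must satisfy three properties: every vertex lies in some bag; for every edge, both endpoints lie together in some bag; and for every vertex, the bags containing it form a connected subtree. Here vertex 1 appears in no bag, so the decomposition is invalid.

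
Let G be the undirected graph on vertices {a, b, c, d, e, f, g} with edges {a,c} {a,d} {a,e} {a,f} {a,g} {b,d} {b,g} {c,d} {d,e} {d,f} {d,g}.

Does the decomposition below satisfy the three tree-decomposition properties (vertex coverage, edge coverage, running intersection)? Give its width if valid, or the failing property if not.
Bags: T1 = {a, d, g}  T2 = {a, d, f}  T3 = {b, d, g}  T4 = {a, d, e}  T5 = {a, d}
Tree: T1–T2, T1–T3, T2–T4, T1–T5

No — vertex c appears in no bag.

A tree decomposition must satisfy three properties: every vertex lies in some bag; for every edge, both endpoints lie together in some bag; and for every vertex, the bags containing it form a connected subtree. Here vertex c appears in no bag, so the decomposition is invalid.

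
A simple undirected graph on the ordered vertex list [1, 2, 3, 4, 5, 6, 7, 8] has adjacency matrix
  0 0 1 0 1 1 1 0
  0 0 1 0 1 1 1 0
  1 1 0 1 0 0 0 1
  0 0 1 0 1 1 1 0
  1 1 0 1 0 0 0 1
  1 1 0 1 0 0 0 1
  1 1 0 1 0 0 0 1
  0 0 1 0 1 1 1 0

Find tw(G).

A width-4 tree decomposition is:
Bags: B1 = {3, 5, 6, 7, 8}  B2 = {2, 3, 5, 6, 7}  B3 = {1, 3, 5, 6, 7}  B4 = {3, 4, 5, 6, 7}
Tree: B1–B2, B2–B3, B3–B4
The largest bag has 5 vertices, giving width 4; this decomposition certifies tw(G) ≤ 4. For the lower bound: the 5 vertex sets {7,8}, {2,5}, {1,3}, {6}, {4} are disjoint, each induces a connected subgraph, and every pair is joined by at least one edge of G. Contracting each set to a single vertex therefore yields K_{5} as a minor, and since treewidth is minor-monotone, tw(G) ≥ tw(K_{5}) = 4. Hence tw(G) = 4 exactly.

4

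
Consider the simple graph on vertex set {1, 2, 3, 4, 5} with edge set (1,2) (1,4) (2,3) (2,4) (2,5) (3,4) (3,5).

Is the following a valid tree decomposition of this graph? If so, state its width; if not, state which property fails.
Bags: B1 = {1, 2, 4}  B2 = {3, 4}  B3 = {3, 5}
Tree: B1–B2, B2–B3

No — edge (2,3) lies in no bag.

A tree decomposition must satisfy three properties: every vertex lies in some bag; for every edge, both endpoints lie together in some bag; and for every vertex, the bags containing it form a connected subtree. Here edge (2,3) lies in no bag, so the decomposition is invalid.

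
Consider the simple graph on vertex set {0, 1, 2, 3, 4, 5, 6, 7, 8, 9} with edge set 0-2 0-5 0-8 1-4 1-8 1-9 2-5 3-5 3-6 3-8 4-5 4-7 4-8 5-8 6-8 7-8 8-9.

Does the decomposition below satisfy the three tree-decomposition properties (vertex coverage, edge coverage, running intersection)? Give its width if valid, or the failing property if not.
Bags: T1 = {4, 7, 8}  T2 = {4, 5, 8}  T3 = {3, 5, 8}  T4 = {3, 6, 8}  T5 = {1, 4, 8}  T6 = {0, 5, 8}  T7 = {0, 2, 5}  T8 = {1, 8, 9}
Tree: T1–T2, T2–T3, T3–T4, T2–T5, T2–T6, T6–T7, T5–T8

Yes; width 2.

Vertex coverage: the bags together contain {0, 1, 2, 3, 4, 5, 6, 7, 8, 9}, the full vertex set. Edge coverage: each edge of G has both endpoints in at least one bag. Running intersection: for every vertex, the bags containing it form a connected subtree. All three properties hold, so this is a valid tree decomposition of width max|bag| − 1 = 2, and hence tw(G) ≤ 2.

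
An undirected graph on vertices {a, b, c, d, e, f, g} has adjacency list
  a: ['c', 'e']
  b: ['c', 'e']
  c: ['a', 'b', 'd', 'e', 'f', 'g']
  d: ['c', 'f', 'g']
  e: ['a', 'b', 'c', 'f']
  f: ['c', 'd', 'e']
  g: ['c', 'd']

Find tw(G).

A width-2 tree decomposition is:
Bags: B1 = {c, d, f}  B2 = {c, e, f}  B3 = {b, c, e}  B4 = {c, d, g}  B5 = {a, c, e}
Tree: B1–B2, B2–B3, B1–B4, B3–B5
Each bag holds 3 vertices, so the decomposition has width 2, which upper-bounds the treewidth. Conversely, {c, d, g} is a clique of size 3, and the vertices of any clique must share a bag in every tree decomposition; so some bag has ≥ 3 vertices and tw(G) ≥ 2. Hence tw(G) = 2 exactly.

2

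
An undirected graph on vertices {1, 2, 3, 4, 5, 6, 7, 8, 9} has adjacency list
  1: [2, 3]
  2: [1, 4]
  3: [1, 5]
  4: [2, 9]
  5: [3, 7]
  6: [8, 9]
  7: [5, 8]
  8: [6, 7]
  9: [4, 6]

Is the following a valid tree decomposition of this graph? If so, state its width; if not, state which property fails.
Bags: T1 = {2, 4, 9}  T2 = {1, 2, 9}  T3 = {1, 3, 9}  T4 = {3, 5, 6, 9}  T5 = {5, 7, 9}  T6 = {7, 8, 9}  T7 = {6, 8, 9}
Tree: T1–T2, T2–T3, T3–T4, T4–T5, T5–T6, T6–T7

A tree decomposition must satisfy three properties: every vertex lies in some bag; for every edge, both endpoints lie together in some bag; and for every vertex, the bags containing it form a connected subtree. Here bags containing vertex 6 are not connected in the tree, so the decomposition is invalid.

No — bags containing vertex 6 are not connected in the tree.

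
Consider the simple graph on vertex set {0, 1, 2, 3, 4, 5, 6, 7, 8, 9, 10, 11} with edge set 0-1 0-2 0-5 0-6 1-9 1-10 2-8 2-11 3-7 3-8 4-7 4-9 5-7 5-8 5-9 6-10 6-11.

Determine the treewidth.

3

A width-3 tree decomposition is:
Bags: B1 = {1, 6, 10, 11}  B2 = {0, 1, 6, 11}  B3 = {0, 1, 2, 11}  B4 = {0, 1, 2, 9}  B5 = {0, 2, 5, 9}  B6 = {2, 5, 8, 9}  B7 = {4, 5, 8, 9}  B8 = {4, 5, 7, 8}  B9 = {3, 4, 7, 8}
Tree: B1–B2, B2–B3, B3–B4, B4–B5, B5–B6, B6–B7, B7–B8, B8–B9
Every bag has size at most 4, so the width is 4 − 1 = 3 and tw(G) ≤ 3. For the lower bound: the 4 vertex sets {6,10,11}, {1}, {0}, {2,5,8,9} are disjoint, each induces a connected subgraph, and every pair is joined by at least one edge of G. Contracting each set to a single vertex therefore yields K_{4} as a minor, and since treewidth is minor-monotone, tw(G) ≥ tw(K_{4}) = 3. Combining the bounds, tw(G) = 3.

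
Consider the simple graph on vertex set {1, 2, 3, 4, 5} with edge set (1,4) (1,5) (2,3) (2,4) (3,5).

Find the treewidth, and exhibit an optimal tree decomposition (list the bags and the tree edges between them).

Treewidth 2.
One such decomposition:
Bags: B1 = {2, 3, 4}  B2 = {1, 3, 4}  B3 = {1, 3, 5}
Tree: B1–B2, B2–B3

Each bag holds 3 vertices, so the decomposition has width 2, which upper-bounds the treewidth. The edges 3–2–4–1–5–3 form a cycle, so G is not a tree and its treewidth is at least 2. Hence tw(G) = 2 exactly.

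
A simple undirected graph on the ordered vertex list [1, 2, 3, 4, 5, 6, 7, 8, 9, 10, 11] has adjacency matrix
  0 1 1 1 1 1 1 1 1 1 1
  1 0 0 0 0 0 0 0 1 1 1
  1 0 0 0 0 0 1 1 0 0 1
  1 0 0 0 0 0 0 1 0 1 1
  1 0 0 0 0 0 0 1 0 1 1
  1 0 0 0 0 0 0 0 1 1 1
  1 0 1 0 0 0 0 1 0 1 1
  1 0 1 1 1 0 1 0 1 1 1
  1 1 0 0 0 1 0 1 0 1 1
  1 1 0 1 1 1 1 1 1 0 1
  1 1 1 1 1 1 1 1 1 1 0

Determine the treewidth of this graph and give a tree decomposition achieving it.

Every bag has size at most 5, so the width is 5 − 1 = 4 and tw(G) ≤ 4. For the lower bound, the 5 vertices {1, 8, 9, 10, 11} are pairwise adjacent, and any tree decomposition puts a clique entirely inside one bag — forcing width ≥ 4. Hence tw(G) = 4 exactly.

Treewidth 4.
Bags: B1 = {1, 5, 8, 10, 11}  B2 = {1, 7, 8, 10, 11}  B3 = {1, 8, 9, 10, 11}  B4 = {1, 4, 8, 10, 11}  B5 = {1, 6, 9, 10, 11}  B6 = {1, 3, 7, 8, 11}  B7 = {1, 2, 9, 10, 11}
Tree: B1–B2, B1–B3, B3–B4, B3–B5, B2–B6, B3–B7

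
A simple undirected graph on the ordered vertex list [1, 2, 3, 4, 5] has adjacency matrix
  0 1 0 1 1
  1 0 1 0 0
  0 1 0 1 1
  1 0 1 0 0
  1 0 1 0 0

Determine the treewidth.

A width-2 tree decomposition is:
Bags: B1 = {1, 2, 3}  B2 = {1, 3, 5}  B3 = {1, 3, 4}
Tree: B1–B2, B2–B3
Each bag holds 3 vertices, so the decomposition has width 2, which upper-bounds the treewidth. For the lower bound, G contains the cycle 2–3–5–1–2, so G is not a forest; only forests have treewidth ≤ 1, hence tw(G) ≥ 2. Therefore the treewidth is 2.

2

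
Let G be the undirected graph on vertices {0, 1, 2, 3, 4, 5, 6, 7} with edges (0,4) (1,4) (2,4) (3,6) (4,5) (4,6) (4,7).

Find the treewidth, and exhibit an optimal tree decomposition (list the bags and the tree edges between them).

Treewidth 1.
One such decomposition:
Bags: B1 = {4, 7}  B2 = {4, 5}  B3 = {1, 4}  B4 = {2, 4}  B5 = {4, 6}  B6 = {3, 6}  B7 = {0, 4}
Tree: B1–B2, B2–B3, B2–B4, B1–B5, B5–B6, B2–B7

Every bag has size at most 2, so the width is 2 − 1 = 1 and tw(G) ≤ 1. Since G has at least one edge (e.g. 7–4), it is not an edgeless graph, so tw(G) ≥ 1. The upper and lower bounds meet at 1, so that is the treewidth.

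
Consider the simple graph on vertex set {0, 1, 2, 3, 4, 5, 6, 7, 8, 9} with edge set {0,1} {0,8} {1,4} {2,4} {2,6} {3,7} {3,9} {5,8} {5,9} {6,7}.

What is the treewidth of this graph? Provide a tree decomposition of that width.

Treewidth 2.
One optimal decomposition is:
Bags: B1 = {3, 6, 7}  B2 = {3, 6, 9}  B3 = {5, 6, 9}  B4 = {5, 6, 8}  B5 = {0, 6, 8}  B6 = {0, 1, 6}  B7 = {1, 4, 6}  B8 = {2, 4, 6}
Tree: B1–B2, B2–B3, B3–B4, B4–B5, B5–B6, B6–B7, B7–B8

Each bag holds 3 vertices, so the decomposition has width 2, which upper-bounds the treewidth. For the lower bound, G contains the cycle 6–7–3–9–5–8–0–1–4–2–6, so G is not a forest; only forests have treewidth ≤ 1, hence tw(G) ≥ 2. Hence tw(G) = 2 exactly.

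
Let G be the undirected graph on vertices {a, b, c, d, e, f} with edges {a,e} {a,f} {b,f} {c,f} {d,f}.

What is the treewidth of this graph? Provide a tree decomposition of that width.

The largest bag has 2 vertices, giving width 1; this decomposition certifies tw(G) ≤ 1. Since G has at least one edge (e.g. d–f), it is not an edgeless graph, so tw(G) ≥ 1. The upper and lower bounds meet at 1, so that is the treewidth.

Treewidth 1.
Bags: B1 = {d, f}  B2 = {a, f}  B3 = {a, e}  B4 = {b, f}  B5 = {c, f}
Tree: B1–B2, B2–B3, B2–B4, B4–B5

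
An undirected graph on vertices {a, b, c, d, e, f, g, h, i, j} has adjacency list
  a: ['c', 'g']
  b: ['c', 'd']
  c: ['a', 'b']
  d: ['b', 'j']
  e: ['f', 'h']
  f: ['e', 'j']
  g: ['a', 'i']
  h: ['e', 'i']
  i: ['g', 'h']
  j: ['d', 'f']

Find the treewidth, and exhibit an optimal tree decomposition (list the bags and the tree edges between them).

Treewidth 2.
Bags: B1 = {a, c, g}  B2 = {c, g, i}  B3 = {c, h, i}  B4 = {c, e, h}  B5 = {c, e, f}  B6 = {c, f, j}  B7 = {c, d, j}  B8 = {b, c, d}
Tree: B1–B2, B2–B3, B3–B4, B4–B5, B5–B6, B6–B7, B7–B8

Every bag has size at most 3, so the width is 3 − 1 = 2 and tw(G) ≤ 2. Since c–a–g–i–h–e–f–j–d–b–c is a cycle in G, G is not acyclic. Forests are exactly the graphs of treewidth ≤ 1, so tw(G) ≥ 2. Therefore the treewidth is 2.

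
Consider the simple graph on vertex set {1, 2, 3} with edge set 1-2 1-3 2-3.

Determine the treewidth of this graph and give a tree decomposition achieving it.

Treewidth 2.
One optimal decomposition is:
Bags: B1 = {1, 2, 3}
Tree: (single bag)

A single bag containing all 3 vertices is trivially a valid decomposition of width 2. On the other hand G contains the 3-clique {1, 2, 3}. A clique must lie in a single bag of any decomposition, so no decomposition can have width below 2. Therefore the treewidth is 2.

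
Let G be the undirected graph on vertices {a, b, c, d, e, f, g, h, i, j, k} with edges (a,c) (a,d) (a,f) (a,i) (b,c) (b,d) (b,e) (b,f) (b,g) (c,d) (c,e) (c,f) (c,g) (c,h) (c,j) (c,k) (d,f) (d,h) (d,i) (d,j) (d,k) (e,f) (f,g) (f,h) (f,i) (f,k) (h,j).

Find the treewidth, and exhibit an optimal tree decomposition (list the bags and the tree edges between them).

Each bag holds 4 vertices, so the decomposition has width 3, which upper-bounds the treewidth. Conversely, {c, d, h, j} is a clique of size 4, and the vertices of any clique must share a bag in every tree decomposition; so some bag has ≥ 4 vertices and tw(G) ≥ 3. Therefore the treewidth is 3.

Treewidth 3.
Bags: B1 = {b, c, f, g}  B2 = {b, c, d, f}  B3 = {c, d, f, h}  B4 = {b, c, e, f}  B5 = {c, d, h, j}  B6 = {a, c, d, f}  B7 = {c, d, f, k}  B8 = {a, d, f, i}
Tree: B1–B2, B2–B3, B1–B4, B3–B5, B2–B6, B2–B7, B6–B8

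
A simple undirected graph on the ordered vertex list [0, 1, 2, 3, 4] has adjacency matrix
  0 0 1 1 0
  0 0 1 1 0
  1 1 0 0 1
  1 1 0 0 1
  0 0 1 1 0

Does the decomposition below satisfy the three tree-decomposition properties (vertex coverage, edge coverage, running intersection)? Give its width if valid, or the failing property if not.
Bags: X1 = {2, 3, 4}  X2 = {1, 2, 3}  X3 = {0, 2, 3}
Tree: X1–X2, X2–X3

Yes; width 2.

Every vertex of G appears in some bag (union = {0, 1, 2, 3, 4}); every edge is covered by a bag; and for each vertex v the set of bags containing v is connected in the bag tree. The decomposition is therefore valid. The largest bag has 3 vertices, so the width is 2.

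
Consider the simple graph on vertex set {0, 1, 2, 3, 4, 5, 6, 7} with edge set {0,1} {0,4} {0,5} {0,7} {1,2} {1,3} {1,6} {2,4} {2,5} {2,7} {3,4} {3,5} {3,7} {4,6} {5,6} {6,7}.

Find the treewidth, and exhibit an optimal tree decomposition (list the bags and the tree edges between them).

Treewidth 4.
One such decomposition:
Bags: B1 = {1, 2, 4, 5, 7}  B2 = {1, 4, 5, 6, 7}  B3 = {0, 1, 4, 5, 7}  B4 = {1, 3, 4, 5, 7}
Tree: B1–B2, B2–B3, B3–B4

Each bag holds 5 vertices, so the decomposition has width 4, which upper-bounds the treewidth. For the lower bound: the 5 vertex sets {2,5}, {6,7}, {0,1}, {4}, {3} are disjoint, each induces a connected subgraph, and every pair is joined by at least one edge of G. Contracting each set to a single vertex therefore yields K_{5} as a minor, and since treewidth is minor-monotone, tw(G) ≥ tw(K_{5}) = 4. Hence tw(G) = 4 exactly.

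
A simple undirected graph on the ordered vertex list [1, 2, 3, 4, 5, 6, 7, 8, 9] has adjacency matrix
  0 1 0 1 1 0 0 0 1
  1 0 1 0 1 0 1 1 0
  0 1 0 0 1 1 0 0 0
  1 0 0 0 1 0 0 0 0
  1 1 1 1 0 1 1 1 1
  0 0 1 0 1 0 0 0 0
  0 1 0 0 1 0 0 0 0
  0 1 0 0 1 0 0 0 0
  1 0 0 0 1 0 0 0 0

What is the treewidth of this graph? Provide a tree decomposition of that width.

Treewidth 2.
One optimal decomposition is:
Bags: B1 = {2, 3, 5}  B2 = {2, 5, 7}  B3 = {1, 2, 5}  B4 = {1, 5, 9}  B5 = {2, 5, 8}  B6 = {1, 4, 5}  B7 = {3, 5, 6}
Tree: B1–B2, B2–B3, B3–B4, B3–B5, B3–B6, B1–B7

Every bag has size at most 3, so the width is 3 − 1 = 2 and tw(G) ≤ 2. Conversely, {1, 5, 9} is a clique of size 3, and the vertices of any clique must share a bag in every tree decomposition; so some bag has ≥ 3 vertices and tw(G) ≥ 2. The upper and lower bounds meet at 2, so that is the treewidth.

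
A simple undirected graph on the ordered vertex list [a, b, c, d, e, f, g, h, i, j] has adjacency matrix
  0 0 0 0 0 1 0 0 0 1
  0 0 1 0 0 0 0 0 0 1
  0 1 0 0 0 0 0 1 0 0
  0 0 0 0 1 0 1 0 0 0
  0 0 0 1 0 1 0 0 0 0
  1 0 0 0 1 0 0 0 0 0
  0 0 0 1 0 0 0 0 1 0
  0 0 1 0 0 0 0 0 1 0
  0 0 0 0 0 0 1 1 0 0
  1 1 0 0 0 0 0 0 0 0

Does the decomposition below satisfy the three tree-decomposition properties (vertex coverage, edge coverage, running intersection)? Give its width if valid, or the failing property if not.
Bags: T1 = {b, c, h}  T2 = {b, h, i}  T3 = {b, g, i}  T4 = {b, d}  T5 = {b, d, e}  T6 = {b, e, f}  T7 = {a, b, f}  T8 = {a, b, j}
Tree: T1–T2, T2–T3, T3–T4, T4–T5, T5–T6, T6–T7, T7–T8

A tree decomposition must satisfy three properties: every vertex lies in some bag; for every edge, both endpoints lie together in some bag; and for every vertex, the bags containing it form a connected subtree. Here edge (g,d) lies in no bag, so the decomposition is invalid.

No — edge (g,d) lies in no bag.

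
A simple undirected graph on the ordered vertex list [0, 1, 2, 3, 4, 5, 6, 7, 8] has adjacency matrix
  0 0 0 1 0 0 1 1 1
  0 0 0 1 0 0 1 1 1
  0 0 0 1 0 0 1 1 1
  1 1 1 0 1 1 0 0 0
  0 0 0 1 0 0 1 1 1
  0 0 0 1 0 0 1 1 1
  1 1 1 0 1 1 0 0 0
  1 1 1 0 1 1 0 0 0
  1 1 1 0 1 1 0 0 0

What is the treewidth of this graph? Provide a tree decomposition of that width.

Each bag holds 5 vertices, so the decomposition has width 4, which upper-bounds the treewidth. For the lower bound: the 5 vertex sets {3,5}, {4,6}, {2,7}, {8}, {1} are disjoint, each induces a connected subgraph, and every pair is joined by at least one edge of G. Contracting each set to a single vertex therefore yields K_{5} as a minor, and since treewidth is minor-monotone, tw(G) ≥ tw(K_{5}) = 4. Therefore the treewidth is 4.

Treewidth 4.
One such decomposition:
Bags: B1 = {3, 5, 6, 7, 8}  B2 = {3, 4, 6, 7, 8}  B3 = {2, 3, 6, 7, 8}  B4 = {1, 3, 6, 7, 8}  B5 = {0, 3, 6, 7, 8}
Tree: B1–B2, B2–B3, B3–B4, B4–B5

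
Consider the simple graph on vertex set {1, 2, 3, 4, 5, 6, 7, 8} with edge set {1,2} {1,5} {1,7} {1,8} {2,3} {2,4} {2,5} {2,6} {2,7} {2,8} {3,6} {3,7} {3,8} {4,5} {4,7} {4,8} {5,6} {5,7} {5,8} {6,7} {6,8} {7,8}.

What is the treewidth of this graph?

4

A width-4 tree decomposition is:
Bags: B1 = {2, 4, 5, 7, 8}  B2 = {2, 5, 6, 7, 8}  B3 = {2, 3, 6, 7, 8}  B4 = {1, 2, 5, 7, 8}
Tree: B1–B2, B2–B3, B2–B4
Every bag has size at most 5, so the width is 5 − 1 = 4 and tw(G) ≤ 4. On the other hand G contains the 5-clique {2, 3, 6, 7, 8}. A clique must lie in a single bag of any decomposition, so no decomposition can have width below 4. The upper and lower bounds meet at 4, so that is the treewidth.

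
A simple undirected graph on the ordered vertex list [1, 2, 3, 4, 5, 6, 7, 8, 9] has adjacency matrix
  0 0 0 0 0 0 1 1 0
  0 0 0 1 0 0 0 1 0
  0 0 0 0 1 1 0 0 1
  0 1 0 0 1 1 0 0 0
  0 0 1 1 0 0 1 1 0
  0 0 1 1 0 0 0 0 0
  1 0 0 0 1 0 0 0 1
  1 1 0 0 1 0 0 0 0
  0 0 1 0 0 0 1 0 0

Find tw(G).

A width-3 tree decomposition is:
Bags: B1 = {1, 3, 7, 9}  B2 = {1, 3, 5, 7}  B3 = {1, 3, 5, 8}  B4 = {3, 5, 6, 8}  B5 = {4, 5, 6, 8}  B6 = {2, 4, 6, 8}
Tree: B1–B2, B2–B3, B3–B4, B4–B5, B5–B6
The largest bag has 4 vertices, giving width 3; this decomposition certifies tw(G) ≤ 3. For the lower bound: the 4 vertex sets {1,7,9}, {3}, {5}, {2,4,6,8} are disjoint, each induces a connected subgraph, and every pair is joined by at least one edge of G. Contracting each set to a single vertex therefore yields K_{4} as a minor, and since treewidth is minor-monotone, tw(G) ≥ tw(K_{4}) = 3. Combining the bounds, tw(G) = 3.

3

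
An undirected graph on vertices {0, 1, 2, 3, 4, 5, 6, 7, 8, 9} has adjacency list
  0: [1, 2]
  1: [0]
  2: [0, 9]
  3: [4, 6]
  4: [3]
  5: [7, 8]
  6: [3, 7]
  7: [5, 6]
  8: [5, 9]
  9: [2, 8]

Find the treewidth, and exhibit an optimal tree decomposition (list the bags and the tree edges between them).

Every bag has size at most 2, so the width is 2 − 1 = 1 and tw(G) ≤ 1. Any graph with an edge has treewidth ≥ 1, and G has the edge 1–0. The upper and lower bounds meet at 1, so that is the treewidth.

Treewidth 1.
Bags: B1 = {0, 1}  B2 = {0, 2}  B3 = {2, 9}  B4 = {8, 9}  B5 = {5, 8}  B6 = {5, 7}  B7 = {6, 7}  B8 = {3, 6}  B9 = {3, 4}
Tree: B1–B2, B2–B3, B3–B4, B4–B5, B5–B6, B6–B7, B7–B8, B8–B9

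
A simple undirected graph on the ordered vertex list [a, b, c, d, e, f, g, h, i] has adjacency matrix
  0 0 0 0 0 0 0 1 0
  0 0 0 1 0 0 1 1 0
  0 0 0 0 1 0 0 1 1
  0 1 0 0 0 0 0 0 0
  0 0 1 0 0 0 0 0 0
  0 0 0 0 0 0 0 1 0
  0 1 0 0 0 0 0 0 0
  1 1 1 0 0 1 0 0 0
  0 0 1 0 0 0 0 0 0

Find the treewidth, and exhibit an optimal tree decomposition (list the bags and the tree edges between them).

Treewidth 1.
Bags: B1 = {c, h}  B2 = {c, i}  B3 = {b, h}  B4 = {f, h}  B5 = {b, g}  B6 = {a, h}  B7 = {b, d}  B8 = {c, e}
Tree: B1–B2, B1–B3, B3–B4, B3–B5, B4–B6, B3–B7, B1–B8

Every bag has size at most 2, so the width is 2 − 1 = 1 and tw(G) ≤ 1. Since G has at least one edge (e.g. c–h), it is not an edgeless graph, so tw(G) ≥ 1. Hence tw(G) = 1 exactly.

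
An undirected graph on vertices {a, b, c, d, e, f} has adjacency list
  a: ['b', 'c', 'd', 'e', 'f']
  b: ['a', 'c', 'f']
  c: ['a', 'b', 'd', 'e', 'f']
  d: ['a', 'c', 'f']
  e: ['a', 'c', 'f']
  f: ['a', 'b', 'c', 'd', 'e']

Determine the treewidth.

3

A width-3 tree decomposition is:
Bags: B1 = {a, b, c, f}  B2 = {a, c, e, f}  B3 = {a, c, d, f}
Tree: B1–B2, B1–B3
The largest bag has 4 vertices, giving width 3; this decomposition certifies tw(G) ≤ 3. Conversely, {a, c, d, f} is a clique of size 4, and the vertices of any clique must share a bag in every tree decomposition; so some bag has ≥ 4 vertices and tw(G) ≥ 3. Combining the bounds, tw(G) = 3.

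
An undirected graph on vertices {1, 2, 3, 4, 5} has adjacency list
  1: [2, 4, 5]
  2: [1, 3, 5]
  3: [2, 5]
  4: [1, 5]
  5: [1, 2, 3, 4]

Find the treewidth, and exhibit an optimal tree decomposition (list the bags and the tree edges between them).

Treewidth 2.
One such decomposition:
Bags: B1 = {1, 4, 5}  B2 = {1, 2, 5}  B3 = {2, 3, 5}
Tree: B1–B2, B2–B3

Each bag holds 3 vertices, so the decomposition has width 2, which upper-bounds the treewidth. Conversely, {1, 2, 5} is a clique of size 3, and the vertices of any clique must share a bag in every tree decomposition; so some bag has ≥ 3 vertices and tw(G) ≥ 2. Combining the bounds, tw(G) = 2.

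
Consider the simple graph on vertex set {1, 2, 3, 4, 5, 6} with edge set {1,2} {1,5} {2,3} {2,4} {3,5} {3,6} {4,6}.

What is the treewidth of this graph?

A width-2 tree decomposition is:
Bags: B1 = {2, 4, 6}  B2 = {2, 3, 6}  B3 = {1, 2, 3}  B4 = {1, 3, 5}
Tree: B1–B2, B2–B3, B3–B4
Every bag has size at most 3, so the width is 3 − 1 = 2 and tw(G) ≤ 2. Since 4–6–3–2–4 is a cycle in G, G is not acyclic. Forests are exactly the graphs of treewidth ≤ 1, so tw(G) ≥ 2. The upper and lower bounds meet at 2, so that is the treewidth.

2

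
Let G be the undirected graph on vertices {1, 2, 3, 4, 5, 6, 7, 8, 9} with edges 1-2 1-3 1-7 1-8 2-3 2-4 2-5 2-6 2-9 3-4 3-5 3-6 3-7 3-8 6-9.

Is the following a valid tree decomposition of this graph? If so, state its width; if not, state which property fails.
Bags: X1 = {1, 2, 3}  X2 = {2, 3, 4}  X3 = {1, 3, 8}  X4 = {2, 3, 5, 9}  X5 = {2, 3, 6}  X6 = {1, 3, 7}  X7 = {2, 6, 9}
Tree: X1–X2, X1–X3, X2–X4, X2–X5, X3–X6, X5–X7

No — bags containing vertex 9 are not connected in the tree.

A tree decomposition must satisfy three properties: every vertex lies in some bag; for every edge, both endpoints lie together in some bag; and for every vertex, the bags containing it form a connected subtree. Here bags containing vertex 9 are not connected in the tree, so the decomposition is invalid.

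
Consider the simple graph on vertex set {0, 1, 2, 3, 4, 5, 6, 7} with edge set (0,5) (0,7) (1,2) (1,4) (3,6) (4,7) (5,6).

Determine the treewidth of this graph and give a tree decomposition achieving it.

Every bag has size at most 2, so the width is 2 − 1 = 1 and tw(G) ≤ 1. Since G has at least one edge (e.g. 2–1), it is not an edgeless graph, so tw(G) ≥ 1. The upper and lower bounds meet at 1, so that is the treewidth.

Treewidth 1.
One such decomposition:
Bags: B1 = {1, 2}  B2 = {1, 4}  B3 = {4, 7}  B4 = {0, 7}  B5 = {0, 5}  B6 = {5, 6}  B7 = {3, 6}
Tree: B1–B2, B2–B3, B3–B4, B4–B5, B5–B6, B6–B7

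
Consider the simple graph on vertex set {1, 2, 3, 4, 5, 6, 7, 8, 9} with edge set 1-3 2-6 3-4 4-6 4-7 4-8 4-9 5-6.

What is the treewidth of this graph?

1

A width-1 tree decomposition is:
Bags: B1 = {3, 4}  B2 = {4, 7}  B3 = {1, 3}  B4 = {4, 6}  B5 = {4, 9}  B6 = {5, 6}  B7 = {2, 6}  B8 = {4, 8}
Tree: B1–B2, B1–B3, B2–B4, B4–B5, B4–B6, B4–B7, B4–B8
The largest bag has 2 vertices, giving width 1; this decomposition certifies tw(G) ≤ 1. Any graph with an edge has treewidth ≥ 1, and G has the edge 4–3. Hence tw(G) = 1 exactly.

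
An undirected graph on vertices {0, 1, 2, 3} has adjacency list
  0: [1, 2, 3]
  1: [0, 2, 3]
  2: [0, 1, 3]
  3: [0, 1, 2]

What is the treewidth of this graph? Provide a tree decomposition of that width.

Treewidth 3.
Bags: B1 = {0, 1, 2, 3}
Tree: (single bag)

With just one bag of size 4, the width is 4 − 1 = 3, so tw(G) ≤ 3. On the other hand G contains the 4-clique {0, 1, 2, 3}. A clique must lie in a single bag of any decomposition, so no decomposition can have width below 3. The upper and lower bounds meet at 3, so that is the treewidth.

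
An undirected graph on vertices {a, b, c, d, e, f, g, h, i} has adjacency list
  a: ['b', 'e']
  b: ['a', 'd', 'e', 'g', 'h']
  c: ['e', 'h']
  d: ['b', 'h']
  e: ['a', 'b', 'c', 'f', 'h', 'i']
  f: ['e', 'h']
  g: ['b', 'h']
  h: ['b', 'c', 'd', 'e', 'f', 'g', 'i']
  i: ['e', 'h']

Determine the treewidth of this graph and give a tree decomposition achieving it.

Treewidth 2.
Bags: B1 = {e, h, i}  B2 = {b, e, h}  B3 = {c, e, h}  B4 = {b, g, h}  B5 = {a, b, e}  B6 = {e, f, h}  B7 = {b, d, h}
Tree: B1–B2, B1–B3, B2–B4, B2–B5, B2–B6, B2–B7

Each bag holds 3 vertices, so the decomposition has width 2, which upper-bounds the treewidth. Conversely, {b, d, h} is a clique of size 3, and the vertices of any clique must share a bag in every tree decomposition; so some bag has ≥ 3 vertices and tw(G) ≥ 2. Therefore the treewidth is 2.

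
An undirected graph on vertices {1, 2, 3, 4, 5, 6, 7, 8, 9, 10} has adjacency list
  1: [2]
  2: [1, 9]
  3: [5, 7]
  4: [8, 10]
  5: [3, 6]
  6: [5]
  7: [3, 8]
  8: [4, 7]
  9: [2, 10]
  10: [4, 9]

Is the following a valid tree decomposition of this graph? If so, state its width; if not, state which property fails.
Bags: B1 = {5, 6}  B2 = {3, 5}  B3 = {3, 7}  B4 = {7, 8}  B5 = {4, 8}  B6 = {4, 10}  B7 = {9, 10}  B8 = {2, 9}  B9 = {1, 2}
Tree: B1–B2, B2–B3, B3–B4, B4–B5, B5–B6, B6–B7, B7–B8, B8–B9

Vertex coverage: the bags together contain {1, 2, 3, 4, 5, 6, 7, 8, 9, 10}, the full vertex set. Edge coverage: each edge of G has both endpoints in at least one bag. Running intersection: for every vertex, the bags containing it form a connected subtree. All three properties hold, so this is a valid tree decomposition of width max|bag| − 1 = 1, and hence tw(G) ≤ 1.

Yes; width 1.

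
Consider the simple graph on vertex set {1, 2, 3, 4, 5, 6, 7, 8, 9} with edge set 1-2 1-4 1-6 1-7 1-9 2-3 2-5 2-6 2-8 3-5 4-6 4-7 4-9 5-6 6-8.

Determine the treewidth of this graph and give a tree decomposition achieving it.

Every bag has size at most 3, so the width is 3 − 1 = 2 and tw(G) ≤ 2. For the lower bound, the 3 vertices {2, 6, 8} are pairwise adjacent, and any tree decomposition puts a clique entirely inside one bag — forcing width ≥ 2. Hence tw(G) = 2 exactly.

Treewidth 2.
Bags: B1 = {2, 6, 8}  B2 = {1, 2, 6}  B3 = {1, 4, 6}  B4 = {2, 5, 6}  B5 = {1, 4, 9}  B6 = {1, 4, 7}  B7 = {2, 3, 5}
Tree: B1–B2, B2–B3, B2–B4, B3–B5, B3–B6, B4–B7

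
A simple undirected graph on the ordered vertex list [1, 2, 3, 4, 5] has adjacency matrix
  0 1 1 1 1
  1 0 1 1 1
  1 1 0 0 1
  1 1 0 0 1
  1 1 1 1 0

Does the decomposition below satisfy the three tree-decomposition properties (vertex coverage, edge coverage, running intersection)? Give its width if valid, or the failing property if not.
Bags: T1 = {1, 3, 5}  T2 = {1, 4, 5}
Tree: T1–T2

No — vertex 2 appears in no bag.

A tree decomposition must satisfy three properties: every vertex lies in some bag; for every edge, both endpoints lie together in some bag; and for every vertex, the bags containing it form a connected subtree. Here vertex 2 appears in no bag, so the decomposition is invalid.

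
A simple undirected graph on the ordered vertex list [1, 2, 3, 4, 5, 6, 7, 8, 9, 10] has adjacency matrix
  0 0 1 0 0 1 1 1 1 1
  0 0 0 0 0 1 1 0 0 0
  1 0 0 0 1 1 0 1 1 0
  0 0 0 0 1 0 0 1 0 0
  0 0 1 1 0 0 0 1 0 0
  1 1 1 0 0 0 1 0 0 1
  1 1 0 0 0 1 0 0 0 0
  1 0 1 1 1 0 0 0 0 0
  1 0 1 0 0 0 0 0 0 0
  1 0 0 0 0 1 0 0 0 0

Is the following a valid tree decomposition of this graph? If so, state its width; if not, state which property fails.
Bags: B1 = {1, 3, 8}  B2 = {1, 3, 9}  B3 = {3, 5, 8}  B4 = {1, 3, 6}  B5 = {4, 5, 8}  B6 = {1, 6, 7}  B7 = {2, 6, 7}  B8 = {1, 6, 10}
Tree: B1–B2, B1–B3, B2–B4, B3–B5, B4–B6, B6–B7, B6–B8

Vertex coverage: the bags together contain {1, 2, 3, 4, 5, 6, 7, 8, 9, 10}, the full vertex set. Edge coverage: each edge of G has both endpoints in at least one bag. Running intersection: for every vertex, the bags containing it form a connected subtree. All three properties hold, so this is a valid tree decomposition of width max|bag| − 1 = 2, and hence tw(G) ≤ 2.

Yes; width 2.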